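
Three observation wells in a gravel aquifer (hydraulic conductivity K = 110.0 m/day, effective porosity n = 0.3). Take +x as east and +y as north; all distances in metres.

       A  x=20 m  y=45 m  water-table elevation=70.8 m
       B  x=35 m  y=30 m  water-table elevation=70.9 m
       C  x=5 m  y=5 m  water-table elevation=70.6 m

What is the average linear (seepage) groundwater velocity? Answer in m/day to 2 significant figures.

3.2 m/day

Taking A as reference: B−A = (15, -15, +0.1); C−A = (-15, -40, -0.2).
Solve a·Δx + b·Δy = Δh: det = 15·(-40) − (-15)·(-15) = -825.
∂h/∂x = [(+0.1)·(-40) − (-0.2)·(-15)] / -825 = +0.008485
∂h/∂y = [15·(-0.2) − (-15)·(+0.1)] / -825 = +0.001818
|∇h| = √(0.008485² + 0.001818²) = 0.008678
Seepage velocity v = K·i/n = 110.0 × 0.008678 / 0.3 = 3.182 m/day.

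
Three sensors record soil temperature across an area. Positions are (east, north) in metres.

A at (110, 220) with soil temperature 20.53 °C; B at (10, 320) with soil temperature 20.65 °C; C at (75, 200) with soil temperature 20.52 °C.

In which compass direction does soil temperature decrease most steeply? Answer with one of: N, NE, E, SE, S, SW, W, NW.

S

With T = a·x + b·y + c and A as origin, the differences give:
  (-100)·a + 100·b = +0.12
  (-35)·a + (-20)·b = -0.01
Eliminate b (×(-20) and ×100, subtract): 5500·a = -1.400 → a = ∂T/∂x = -0.0002545
Back-substitute: b = ∂T/∂y = +0.0009455.
Steepest decrease is along −∇f = (+0.0002545 E, -0.0009455 N) → south.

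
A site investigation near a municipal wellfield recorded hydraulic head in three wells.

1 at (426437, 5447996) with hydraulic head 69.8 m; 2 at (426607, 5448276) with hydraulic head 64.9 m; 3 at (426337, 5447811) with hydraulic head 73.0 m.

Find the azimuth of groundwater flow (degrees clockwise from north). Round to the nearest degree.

Differences from 1: to 2 (Δx, Δy, Δh) = (170, 280, -4.9); to 3 = (-100, -185, +3.2).
Solve a·Δx + b·Δy = Δh: det = 170·(-185) − (-100)·280 = -3450.
∂h/∂x = [(-4.9)·(-185) − (+3.2)·280] / -3450 = -0.003043
∂h/∂y = [170·(+3.2) − (-100)·(-4.9)] / -3450 = -0.01565
Flow direction (−∇h) has components (+0.003043 E, +0.01565 N).
Azimuth = atan2(E, N) = atan2(+0.003043, +0.01565) = 11.0° ≈ 011°.

011°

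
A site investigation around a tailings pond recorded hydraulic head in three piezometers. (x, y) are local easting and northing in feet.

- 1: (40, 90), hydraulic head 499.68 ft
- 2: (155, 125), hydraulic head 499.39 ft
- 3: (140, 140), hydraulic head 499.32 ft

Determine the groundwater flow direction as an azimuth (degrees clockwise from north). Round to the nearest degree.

Differences from 1: to 2 (Δx, Δy, Δh) = (115, 35, -0.29); to 3 = (100, 50, -0.36).
Determinant of the coordinate differences = 115·50 − 100·35 = 2250.
∂h/∂x = [(-0.29)·50 − (-0.36)·35] / 2250 = -0.0008444
∂h/∂y = [115·(-0.36) − 100·(-0.29)] / 2250 = -0.005511
Flow direction (−∇h) has components (+0.0008444 E, +0.005511 N).
Azimuth = atan2(E, N) = atan2(+0.0008444, +0.005511) = 8.7° ≈ 009°.

009°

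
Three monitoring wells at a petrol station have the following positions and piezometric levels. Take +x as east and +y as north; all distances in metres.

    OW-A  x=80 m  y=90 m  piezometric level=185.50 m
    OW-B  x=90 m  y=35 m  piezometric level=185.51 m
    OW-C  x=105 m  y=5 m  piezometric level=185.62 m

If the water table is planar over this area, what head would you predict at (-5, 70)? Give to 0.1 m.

184.5 m

Taking OW-A as reference: OW-B−OW-A = (10, -55, +0.01); OW-C−OW-A = (25, -85, +0.12).
Solve a·Δx + b·Δy = Δh: det = 10·(-85) − 25·(-55) = 525.
∂h/∂x = [(+0.01)·(-85) − (+0.12)·(-55)] / 525 = +0.01095
∂h/∂y = [10·(+0.12) − 25·(+0.01)] / 525 = +0.001810
h(-5, 70) = 185.50 + (+0.01095)·(-85) + (+0.001810)·(-20) = 185.50 -0.931 -0.036 = 184.533 m.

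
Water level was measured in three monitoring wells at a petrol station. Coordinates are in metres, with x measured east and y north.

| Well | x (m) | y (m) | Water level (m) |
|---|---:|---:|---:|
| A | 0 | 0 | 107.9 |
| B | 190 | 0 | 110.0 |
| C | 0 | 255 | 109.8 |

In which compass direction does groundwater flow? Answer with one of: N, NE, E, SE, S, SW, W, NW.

∂h/∂x = (110.0 − 107.9) / (190 − 0) = +0.01105
∂h/∂y = (109.8 − 107.9) / (255 − 0) = +0.007451
Flow = −∇h = (-0.01105 east, -0.007451 north), which points southwest.

SW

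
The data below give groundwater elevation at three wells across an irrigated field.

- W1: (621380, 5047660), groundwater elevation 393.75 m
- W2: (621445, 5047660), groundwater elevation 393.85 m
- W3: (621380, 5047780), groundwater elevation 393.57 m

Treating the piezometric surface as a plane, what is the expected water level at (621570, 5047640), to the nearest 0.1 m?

∂h/∂x = (393.85 − 393.75) / (621445 − 621380) = +0.001538
∂h/∂y = (393.57 − 393.75) / (5047780 − 5047660) = -0.001500
h(621570, 5047640) = 393.75 + (+0.001538)·(190) + (-0.001500)·(-20) = 393.75 +0.292 +0.030 = 394.072 m.

394.1 m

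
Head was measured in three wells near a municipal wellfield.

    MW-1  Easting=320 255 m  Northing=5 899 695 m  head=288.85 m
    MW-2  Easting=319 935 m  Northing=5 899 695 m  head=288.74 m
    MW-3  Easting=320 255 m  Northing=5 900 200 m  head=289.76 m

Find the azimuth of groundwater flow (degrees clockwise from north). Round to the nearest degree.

191°

∂h/∂x = (288.74 − 288.85) / (319935 − 320255) = +0.0003438
∂h/∂y = (289.76 − 288.85) / (5900200 − 5899695) = +0.001802
Flow direction (−∇h) has components (-0.0003438 E, -0.001802 N).
Azimuth = atan2(E, N) = atan2(-0.0003438, -0.001802) = 190.8° ≈ 191°.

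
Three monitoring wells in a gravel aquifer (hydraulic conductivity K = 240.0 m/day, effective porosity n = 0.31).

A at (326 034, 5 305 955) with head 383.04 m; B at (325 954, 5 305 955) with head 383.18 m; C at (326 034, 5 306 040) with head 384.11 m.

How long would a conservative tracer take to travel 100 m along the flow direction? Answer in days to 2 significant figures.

∂h/∂x = (383.18 − 383.04) / (325954 − 326034) = -0.001750
∂h/∂y = (384.11 − 383.04) / (5306040 − 5305955) = +0.01259
|∇h| = √(-0.001750² + 0.01259²) = 0.01271
Seepage velocity v = K·i/n = 240.0 × 0.01271 / 0.31 = 9.84 m/day.
t = 100 / 9.84 = 10.16 days.

10 days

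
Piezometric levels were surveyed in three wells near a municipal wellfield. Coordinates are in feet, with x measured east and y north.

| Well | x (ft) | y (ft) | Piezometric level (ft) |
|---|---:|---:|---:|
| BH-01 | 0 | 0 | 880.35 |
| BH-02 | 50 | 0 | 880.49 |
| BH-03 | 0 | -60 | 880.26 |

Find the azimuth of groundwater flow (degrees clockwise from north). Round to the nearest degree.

∂h/∂x = (880.49 − 880.35) / (50 − 0) = +0.002800
∂h/∂y = (880.26 − 880.35) / (-60 − 0) = +0.001500
Flow direction (−∇h) has components (-0.002800 E, -0.001500 N).
Azimuth = atan2(E, N) = atan2(-0.002800, -0.001500) = 241.8° ≈ 242°.

242°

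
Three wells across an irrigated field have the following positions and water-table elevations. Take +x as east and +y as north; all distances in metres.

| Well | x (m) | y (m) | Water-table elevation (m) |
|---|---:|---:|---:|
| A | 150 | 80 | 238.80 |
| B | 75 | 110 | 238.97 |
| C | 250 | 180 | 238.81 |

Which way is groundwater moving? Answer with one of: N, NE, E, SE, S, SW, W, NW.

SE

With h = a·x + b·y + c and A as origin, the differences give:
  (-75)·a + 30·b = +0.17
  100·a + 100·b = +0.01
Eliminate b (×100 and ×30, subtract): -10500·a = 16.700 → a = ∂h/∂x = -0.001590
Back-substitute: b = ∂h/∂y = +0.001690.
Flow = −∇h = (+0.001590 east, -0.001690 north), which points southeast.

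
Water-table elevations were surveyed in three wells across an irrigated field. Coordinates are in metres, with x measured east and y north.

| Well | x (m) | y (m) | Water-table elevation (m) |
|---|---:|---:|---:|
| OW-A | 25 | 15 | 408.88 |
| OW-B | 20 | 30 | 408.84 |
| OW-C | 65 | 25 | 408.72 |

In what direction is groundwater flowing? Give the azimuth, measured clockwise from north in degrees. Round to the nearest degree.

With h = a·x + b·y + c and OW-A as origin, the differences give:
  (-5)·a + 15·b = -0.04
  40·a + 10·b = -0.16
Eliminate b (×10 and ×15, subtract): -650·a = 2.000 → a = ∂h/∂x = -0.003077
Back-substitute: b = ∂h/∂y = -0.003692.
Flow direction (−∇h) has components (+0.003077 E, +0.003692 N).
Azimuth = atan2(E, N) = atan2(+0.003077, +0.003692) = 39.8° ≈ 040°.

040°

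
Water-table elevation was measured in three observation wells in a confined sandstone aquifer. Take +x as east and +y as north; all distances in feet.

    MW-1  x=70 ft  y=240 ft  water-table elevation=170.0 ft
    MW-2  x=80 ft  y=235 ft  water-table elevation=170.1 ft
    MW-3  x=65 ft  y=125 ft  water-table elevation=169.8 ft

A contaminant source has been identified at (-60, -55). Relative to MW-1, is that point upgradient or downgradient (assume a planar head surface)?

downgradient

Differences from MW-1: to MW-2 (Δx, Δy, Δh) = (10, -5, +0.1); to MW-3 = (-5, -115, -0.2).
Determinant of the coordinate differences = 10·(-115) − (-5)·(-5) = -1175.
∂h/∂x = [(+0.1)·(-115) − (-0.2)·(-5)] / -1175 = +0.01064
∂h/∂y = [10·(-0.2) − (-5)·(+0.1)] / -1175 = +0.001277
Head at (-60, -55) = 170.0 + (+0.01064)·(-130) + (+0.001277)·(-295) = 168.24 ft.
That is lower than the 170.0 ft at MW-1, so the point is downgradient.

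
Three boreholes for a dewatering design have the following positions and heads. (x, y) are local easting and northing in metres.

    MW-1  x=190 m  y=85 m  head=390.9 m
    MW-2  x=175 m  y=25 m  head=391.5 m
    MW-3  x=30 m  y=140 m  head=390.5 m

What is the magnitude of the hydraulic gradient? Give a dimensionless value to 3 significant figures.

0.00982

Three-point gradient (reference MW-1): Δ to MW-2 = (-15, -60, +0.6), Δ to MW-3 = (-160, 55, -0.4).
∂h/∂x = -0.0008633, ∂h/∂y = -0.009784 (det = -10425).
|∇h| = √(-0.0008633² + -0.009784²) = 0.009822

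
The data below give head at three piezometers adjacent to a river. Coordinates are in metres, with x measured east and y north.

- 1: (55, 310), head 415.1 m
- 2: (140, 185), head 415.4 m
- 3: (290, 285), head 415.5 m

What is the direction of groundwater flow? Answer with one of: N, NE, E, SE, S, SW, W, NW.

NW

With h = a·x + b·y + c and 1 as origin, the differences give:
  85·a + (-125)·b = +0.3
  235·a + (-25)·b = +0.4
Eliminate b (×(-25) and ×(-125), subtract): 27250·a = 42.50 → a = ∂h/∂x = +0.001560
Back-substitute: b = ∂h/∂y = -0.001339.
Flow = −∇h = (-0.001560 east, +0.001339 north), which points northwest.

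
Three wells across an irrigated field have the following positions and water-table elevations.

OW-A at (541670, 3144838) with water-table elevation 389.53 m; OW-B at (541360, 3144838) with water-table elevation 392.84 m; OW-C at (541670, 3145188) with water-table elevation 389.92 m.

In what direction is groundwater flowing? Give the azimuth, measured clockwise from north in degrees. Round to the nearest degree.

096°

∂h/∂x = (392.84 − 389.53) / (541360 − 541670) = -0.01068
∂h/∂y = (389.92 − 389.53) / (3145188 − 3144838) = +0.001114
Flow direction (−∇h) has components (+0.01068 E, -0.001114 N).
Azimuth = atan2(E, N) = atan2(+0.01068, -0.001114) = 96.0° ≈ 096°.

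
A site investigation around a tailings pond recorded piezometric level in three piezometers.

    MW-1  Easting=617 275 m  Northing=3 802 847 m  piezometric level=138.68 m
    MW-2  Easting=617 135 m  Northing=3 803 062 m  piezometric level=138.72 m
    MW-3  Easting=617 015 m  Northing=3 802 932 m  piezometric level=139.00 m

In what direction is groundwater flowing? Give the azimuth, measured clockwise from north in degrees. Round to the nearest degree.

062°

Taking MW-1 as reference: MW-2−MW-1 = (-140, 215, +0.04); MW-3−MW-1 = (-260, 85, +0.32).
Determinant of the coordinate differences = (-140)·85 − (-260)·215 = 44000.
∂h/∂x = [(+0.04)·85 − (+0.32)·215] / 44000 = -0.001486
∂h/∂y = [(-140)·(+0.32) − (-260)·(+0.04)] / 44000 = -0.0007818
Flow direction (−∇h) has components (+0.001486 E, +0.0007818 N).
Azimuth = atan2(E, N) = atan2(+0.001486, +0.0007818) = 62.3° ≈ 062°.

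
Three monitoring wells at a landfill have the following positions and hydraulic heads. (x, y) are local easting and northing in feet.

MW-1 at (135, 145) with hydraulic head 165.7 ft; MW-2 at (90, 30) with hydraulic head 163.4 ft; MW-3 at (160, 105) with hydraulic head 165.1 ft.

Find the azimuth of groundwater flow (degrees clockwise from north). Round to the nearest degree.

Differences from MW-1: to MW-2 (Δx, Δy, Δh) = (-45, -115, -2.3); to MW-3 = (25, -40, -0.6).
Determinant of the coordinate differences = (-45)·(-40) − 25·(-115) = 4675.
∂h/∂x = [(-2.3)·(-40) − (-0.6)·(-115)] / 4675 = +0.004920
∂h/∂y = [(-45)·(-0.6) − 25·(-2.3)] / 4675 = +0.01807
Flow direction (−∇h) has components (-0.004920 E, -0.01807 N).
Azimuth = atan2(E, N) = atan2(-0.004920, -0.01807) = 195.2° ≈ 195°.

195°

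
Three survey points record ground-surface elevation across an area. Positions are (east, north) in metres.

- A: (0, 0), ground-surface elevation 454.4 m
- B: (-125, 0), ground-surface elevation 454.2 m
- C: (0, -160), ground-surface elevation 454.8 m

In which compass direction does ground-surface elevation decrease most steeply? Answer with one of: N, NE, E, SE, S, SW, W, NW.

∂z/∂x = (454.2 − 454.4) / (-125 − 0) = +0.001600
∂z/∂y = (454.8 − 454.4) / (-160 − 0) = -0.002500
Steepest decrease is along −∇f = (-0.001600 E, +0.002500 N) → northwest.

NW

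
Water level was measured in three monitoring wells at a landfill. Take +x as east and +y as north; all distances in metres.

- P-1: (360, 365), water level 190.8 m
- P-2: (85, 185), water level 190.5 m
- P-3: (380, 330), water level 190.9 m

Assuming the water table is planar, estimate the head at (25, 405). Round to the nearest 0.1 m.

With h = a·x + b·y + c and P-1 as origin, the differences give:
  (-275)·a + (-180)·b = -0.3
  20·a + (-35)·b = +0.1
Eliminate b (×(-35) and ×(-180), subtract): 13225·a = 28.50 → a = ∂h/∂x = +0.002155
Back-substitute: b = ∂h/∂y = -0.001626.
h(25, 405) = 190.8 + (+0.002155)·(-335) + (-0.001626)·(40) = 190.8 -0.722 -0.065 = 190.013 m.

190.0 m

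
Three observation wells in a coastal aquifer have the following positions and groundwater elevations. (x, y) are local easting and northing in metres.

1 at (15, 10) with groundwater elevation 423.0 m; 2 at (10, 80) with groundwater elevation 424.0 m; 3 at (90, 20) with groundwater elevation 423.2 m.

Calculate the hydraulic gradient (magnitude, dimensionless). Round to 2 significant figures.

With h = a·x + b·y + c and 1 as origin, the differences give:
  (-5)·a + 70·b = +1.0
  75·a + 10·b = +0.2
Eliminate b (×10 and ×70, subtract): -5300·a = -4.00 → a = ∂h/∂x = +0.0007547
Back-substitute: b = ∂h/∂y = +0.01434.
|∇h| = √(0.0007547² + 0.01434²) = 0.01436

0.014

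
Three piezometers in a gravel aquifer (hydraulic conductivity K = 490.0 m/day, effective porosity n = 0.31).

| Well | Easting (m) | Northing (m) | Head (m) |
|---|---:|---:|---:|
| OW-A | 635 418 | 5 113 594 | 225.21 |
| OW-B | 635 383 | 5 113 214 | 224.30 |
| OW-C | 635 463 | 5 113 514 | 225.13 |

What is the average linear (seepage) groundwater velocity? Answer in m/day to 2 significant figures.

4.8 m/day

With h = a·x + b·y + c and OW-A as origin, the differences give:
  (-35)·a + (-380)·b = -0.91
  45·a + (-80)·b = -0.08
Eliminate b (×(-80) and ×(-380), subtract): 19900·a = 42.400 → a = ∂h/∂x = +0.002131
Back-substitute: b = ∂h/∂y = +0.002198.
|∇h| = √(0.002131² + 0.002198²) = 0.003061
Seepage velocity v = K·i/n = 490.0 × 0.003061 / 0.31 = 4.838 m/day.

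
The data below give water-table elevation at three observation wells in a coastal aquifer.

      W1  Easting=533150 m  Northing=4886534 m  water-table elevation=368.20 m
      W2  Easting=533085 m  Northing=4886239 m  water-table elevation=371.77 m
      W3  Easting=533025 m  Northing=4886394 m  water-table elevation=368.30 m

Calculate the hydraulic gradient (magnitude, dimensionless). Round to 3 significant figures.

With h = a·x + b·y + c and W1 as origin, the differences give:
  (-65)·a + (-295)·b = +3.57
  (-125)·a + (-140)·b = +0.10
Eliminate b (×(-140) and ×(-295), subtract): -27775·a = -470.300 → a = ∂h/∂x = +0.01693
Back-substitute: b = ∂h/∂y = -0.01583.
|∇h| = √(0.01693² + -0.01583²) = 0.02318

0.0232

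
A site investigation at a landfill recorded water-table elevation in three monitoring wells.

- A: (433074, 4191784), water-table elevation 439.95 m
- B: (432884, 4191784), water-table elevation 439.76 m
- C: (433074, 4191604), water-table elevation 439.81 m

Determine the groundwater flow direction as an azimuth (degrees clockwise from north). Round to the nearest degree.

∂h/∂x = (439.76 − 439.95) / (432884 − 433074) = +0.0010000
∂h/∂y = (439.81 − 439.95) / (4191604 − 4191784) = +0.0007778
Flow direction (−∇h) has components (-0.0010000 E, -0.0007778 N).
Azimuth = atan2(E, N) = atan2(-0.0010000, -0.0007778) = 232.1° ≈ 232°.

232°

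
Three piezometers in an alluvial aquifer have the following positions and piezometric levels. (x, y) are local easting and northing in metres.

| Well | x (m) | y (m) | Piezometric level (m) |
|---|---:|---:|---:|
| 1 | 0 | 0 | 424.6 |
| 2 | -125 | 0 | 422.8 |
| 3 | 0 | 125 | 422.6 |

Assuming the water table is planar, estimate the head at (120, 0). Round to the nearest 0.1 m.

∂h/∂x = (422.8 − 424.6) / (-125 − 0) = +0.01440
∂h/∂y = (422.6 − 424.6) / (125 − 0) = -0.01600
h(120, 0) = 424.6 + (+0.01440)·(120) + (-0.01600)·(0) = 424.6 +1.728 -0.000 = 426.328 m.

426.3 m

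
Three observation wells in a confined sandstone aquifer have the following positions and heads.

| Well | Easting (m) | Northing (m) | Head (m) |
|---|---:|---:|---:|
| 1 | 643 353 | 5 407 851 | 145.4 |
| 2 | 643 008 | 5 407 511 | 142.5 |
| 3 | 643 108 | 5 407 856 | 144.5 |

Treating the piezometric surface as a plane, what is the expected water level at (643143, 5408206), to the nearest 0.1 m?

Taking 1 as reference: 2−1 = (-345, -340, -2.9); 3−1 = (-245, 5, -0.9).
Solve a·Δx + b·Δy = Δh: det = (-345)·5 − (-245)·(-340) = -85025.
∂h/∂x = [(-2.9)·5 − (-0.9)·(-340)] / -85025 = +0.003769
∂h/∂y = [(-345)·(-0.9) − (-245)·(-2.9)] / -85025 = +0.004704
h(643143, 5408206) = 145.4 + (+0.003769)·(-210) + (+0.004704)·(355) = 145.4 -0.792 +1.670 = 146.279 m.

146.3 m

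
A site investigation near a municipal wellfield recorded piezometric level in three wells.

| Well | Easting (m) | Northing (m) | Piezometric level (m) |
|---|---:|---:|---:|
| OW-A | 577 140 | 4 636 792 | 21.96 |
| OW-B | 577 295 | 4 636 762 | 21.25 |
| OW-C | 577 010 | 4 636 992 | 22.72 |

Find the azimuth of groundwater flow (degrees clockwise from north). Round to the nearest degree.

102°

Taking OW-A as reference: OW-B−OW-A = (155, -30, -0.71); OW-C−OW-A = (-130, 200, +0.76).
Determinant of the coordinate differences = 155·200 − (-130)·(-30) = 27100.
∂h/∂x = [(-0.71)·200 − (+0.76)·(-30)] / 27100 = -0.004399
∂h/∂y = [155·(+0.76) − (-130)·(-0.71)] / 27100 = +0.0009410
Flow direction (−∇h) has components (+0.004399 E, -0.0009410 N).
Azimuth = atan2(E, N) = atan2(+0.004399, -0.0009410) = 102.1° ≈ 102°.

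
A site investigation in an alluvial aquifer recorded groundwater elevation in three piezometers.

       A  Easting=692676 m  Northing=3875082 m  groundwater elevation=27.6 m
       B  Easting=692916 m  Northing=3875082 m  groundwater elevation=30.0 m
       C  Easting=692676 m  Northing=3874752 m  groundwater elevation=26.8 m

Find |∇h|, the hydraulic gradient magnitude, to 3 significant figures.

0.0103

∂h/∂x = (30.0 − 27.6) / (692916 − 692676) = +0.01000
∂h/∂y = (26.8 − 27.6) / (3874752 − 3875082) = +0.002424
|∇h| = √(0.01000² + 0.002424²) = 0.01029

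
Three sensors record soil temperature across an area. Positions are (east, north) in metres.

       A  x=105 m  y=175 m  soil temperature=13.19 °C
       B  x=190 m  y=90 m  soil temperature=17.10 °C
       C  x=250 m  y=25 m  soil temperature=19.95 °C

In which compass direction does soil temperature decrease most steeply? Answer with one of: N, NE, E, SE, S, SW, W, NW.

NW

With T = a·x + b·y + c and A as origin, the differences give:
  85·a + (-85)·b = +3.91
  145·a + (-150)·b = +6.76
Eliminate b (×(-150) and ×(-85), subtract): -425·a = -11.900 → a = ∂T/∂x = +0.02800
Back-substitute: b = ∂T/∂y = -0.01800.
Steepest decrease is along −∇f = (-0.02800 E, +0.01800 N) → northwest.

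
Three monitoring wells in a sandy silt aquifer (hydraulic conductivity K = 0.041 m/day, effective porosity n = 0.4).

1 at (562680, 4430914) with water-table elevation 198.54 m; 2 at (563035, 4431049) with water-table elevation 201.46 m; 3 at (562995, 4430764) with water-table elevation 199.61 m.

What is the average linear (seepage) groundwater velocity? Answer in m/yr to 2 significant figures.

0.31 m/yr

Taking 1 as reference: 2−1 = (355, 135, +2.92); 3−1 = (315, -150, +1.07).
Determinant of the coordinate differences = 355·(-150) − 315·135 = -95775.
∂h/∂x = [(+2.92)·(-150) − (+1.07)·135] / -95775 = +0.006081
∂h/∂y = [355·(+1.07) − 315·(+2.92)] / -95775 = +0.005638
|∇h| = √(0.006081² + 0.005638²) = 0.008293
Seepage velocity v = K·i/n = 0.041 × 0.008293 / 0.4 = 0.00085 m/day = 0.3105 m/yr.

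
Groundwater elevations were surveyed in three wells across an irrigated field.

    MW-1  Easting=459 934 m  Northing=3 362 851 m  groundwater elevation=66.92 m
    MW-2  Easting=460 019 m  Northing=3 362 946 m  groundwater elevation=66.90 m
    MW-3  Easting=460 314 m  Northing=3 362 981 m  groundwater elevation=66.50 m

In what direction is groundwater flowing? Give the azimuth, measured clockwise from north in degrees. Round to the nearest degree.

127°

Taking MW-1 as reference: MW-2−MW-1 = (85, 95, -0.02); MW-3−MW-1 = (380, 130, -0.42).
Solve a·Δx + b·Δy = Δh: det = 85·130 − 380·95 = -25050.
∂h/∂x = [(-0.02)·130 − (-0.42)·95] / -25050 = -0.001489
∂h/∂y = [85·(-0.42) − 380·(-0.02)] / -25050 = +0.001122
Flow direction (−∇h) has components (+0.001489 E, -0.001122 N).
Azimuth = atan2(E, N) = atan2(+0.001489, -0.001122) = 127.0° ≈ 127°.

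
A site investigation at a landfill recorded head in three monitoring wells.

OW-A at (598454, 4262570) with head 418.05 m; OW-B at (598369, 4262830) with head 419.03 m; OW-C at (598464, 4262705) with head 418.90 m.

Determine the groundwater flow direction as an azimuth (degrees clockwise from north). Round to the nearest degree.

Taking OW-A as reference: OW-B−OW-A = (-85, 260, +0.98); OW-C−OW-A = (10, 135, +0.85).
Solve a·Δx + b·Δy = Δh: det = (-85)·135 − 10·260 = -14075.
∂h/∂x = [(+0.98)·135 − (+0.85)·260] / -14075 = +0.006302
∂h/∂y = [(-85)·(+0.85) − 10·(+0.98)] / -14075 = +0.005829
Flow direction (−∇h) has components (-0.006302 E, -0.005829 N).
Azimuth = atan2(E, N) = atan2(-0.006302, -0.005829) = 227.2° ≈ 227°.

227°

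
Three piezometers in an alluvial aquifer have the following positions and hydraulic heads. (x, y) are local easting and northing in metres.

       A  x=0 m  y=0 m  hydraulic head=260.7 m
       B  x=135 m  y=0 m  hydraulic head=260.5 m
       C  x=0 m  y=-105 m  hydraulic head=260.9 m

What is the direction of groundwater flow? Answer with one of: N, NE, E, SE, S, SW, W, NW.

NE

∂h/∂x = (260.5 − 260.7) / (135 − 0) = -0.001481
∂h/∂y = (260.9 − 260.7) / (-105 − 0) = -0.001905
Flow = −∇h = (+0.001481 east, +0.001905 north), which points northeast.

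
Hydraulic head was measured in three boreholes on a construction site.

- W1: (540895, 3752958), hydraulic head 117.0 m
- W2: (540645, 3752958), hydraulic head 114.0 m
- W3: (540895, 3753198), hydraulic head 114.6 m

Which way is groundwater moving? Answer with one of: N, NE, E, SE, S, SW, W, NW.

NW

∂h/∂x = (114.0 − 117.0) / (540645 − 540895) = +0.01200
∂h/∂y = (114.6 − 117.0) / (3753198 − 3752958) = -0.01000
Flow = −∇h = (-0.01200 east, +0.01000 north), which points northwest.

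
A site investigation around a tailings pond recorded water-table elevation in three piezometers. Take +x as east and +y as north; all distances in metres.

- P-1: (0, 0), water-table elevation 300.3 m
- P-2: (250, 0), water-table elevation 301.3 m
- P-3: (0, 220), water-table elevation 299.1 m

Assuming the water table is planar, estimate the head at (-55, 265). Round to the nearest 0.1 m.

298.6 m

∂h/∂x = (301.3 − 300.3) / (250 − 0) = +0.004000
∂h/∂y = (299.1 − 300.3) / (220 − 0) = -0.005455
h(-55, 265) = 300.3 + (+0.004000)·(-55) + (-0.005455)·(265) = 300.3 -0.220 -1.445 = 298.635 m.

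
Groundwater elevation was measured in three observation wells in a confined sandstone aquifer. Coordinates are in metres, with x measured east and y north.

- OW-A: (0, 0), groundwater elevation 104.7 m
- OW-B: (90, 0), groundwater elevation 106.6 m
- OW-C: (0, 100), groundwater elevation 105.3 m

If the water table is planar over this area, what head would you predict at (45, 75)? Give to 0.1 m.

∂h/∂x = (106.6 − 104.7) / (90 − 0) = +0.02111
∂h/∂y = (105.3 − 104.7) / (100 − 0) = +0.006000
h(45, 75) = 104.7 + (+0.02111)·(45) + (+0.006000)·(75) = 104.7 +0.950 +0.450 = 106.100 m.

106.1 m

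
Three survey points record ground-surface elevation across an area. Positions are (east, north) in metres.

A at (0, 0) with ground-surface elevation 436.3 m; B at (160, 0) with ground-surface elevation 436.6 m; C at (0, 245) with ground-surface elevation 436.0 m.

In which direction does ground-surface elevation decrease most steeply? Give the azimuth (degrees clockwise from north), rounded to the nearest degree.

303°

∂z/∂x = (436.6 − 436.3) / (160 − 0) = +0.001875
∂z/∂y = (436.0 − 436.3) / (245 − 0) = -0.001224
Steepest decrease is along −∇f: components (-0.001875 E, +0.001224 N).
Azimuth = atan2(-0.001875, +0.001224) = 303.1° ≈ 303°.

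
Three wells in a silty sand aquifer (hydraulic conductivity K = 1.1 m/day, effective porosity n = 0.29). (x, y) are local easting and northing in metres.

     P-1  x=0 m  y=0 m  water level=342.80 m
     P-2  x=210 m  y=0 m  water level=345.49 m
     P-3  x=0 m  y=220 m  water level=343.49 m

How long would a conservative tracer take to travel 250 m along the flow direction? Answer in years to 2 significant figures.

14 years

∂h/∂x = (345.49 − 342.80) / (210 − 0) = +0.01281
∂h/∂y = (343.49 − 342.80) / (220 − 0) = +0.003136
|∇h| = √(0.01281² + 0.003136²) = 0.01319
Seepage velocity v = K·i/n = 1.1 × 0.01319 / 0.29 = 0.05003 m/day.
t = 250 / 0.05003 = 4997 days = 13.7 years.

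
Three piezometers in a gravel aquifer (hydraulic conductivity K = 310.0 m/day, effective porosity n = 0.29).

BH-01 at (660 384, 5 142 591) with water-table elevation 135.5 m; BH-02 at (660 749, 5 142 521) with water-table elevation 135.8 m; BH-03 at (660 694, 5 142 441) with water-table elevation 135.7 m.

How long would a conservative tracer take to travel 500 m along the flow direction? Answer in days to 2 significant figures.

420 days

With h = a·x + b·y + c and BH-01 as origin, the differences give:
  365·a + (-70)·b = +0.3
  310·a + (-150)·b = +0.2
Eliminate b (×(-150) and ×(-70), subtract): -33050·a = -31.00 → a = ∂h/∂x = +0.0009380
Back-substitute: b = ∂h/∂y = +0.0006051.
|∇h| = √(0.0009380² + 0.0006051²) = 0.001116
Seepage velocity v = K·i/n = 310.0 × 0.001116 / 0.29 = 1.193 m/day.
t = 500 / 1.193 = 419.1 days.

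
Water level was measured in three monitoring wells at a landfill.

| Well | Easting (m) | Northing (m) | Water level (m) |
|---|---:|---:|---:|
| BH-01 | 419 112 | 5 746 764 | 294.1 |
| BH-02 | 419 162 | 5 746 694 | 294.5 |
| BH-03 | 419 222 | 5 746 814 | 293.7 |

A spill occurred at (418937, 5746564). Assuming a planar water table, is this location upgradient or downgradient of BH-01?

Differences from BH-01: to BH-02 (Δx, Δy, Δh) = (50, -70, +0.4); to BH-03 = (110, 50, -0.4).
Solve a·Δx + b·Δy = Δh: det = 50·50 − 110·(-70) = 10200.
∂h/∂x = [(+0.4)·50 − (-0.4)·(-70)] / 10200 = -0.0007843
∂h/∂y = [50·(-0.4) − 110·(+0.4)] / 10200 = -0.006275
Head at (418937, 5746564) = 294.1 + (-0.0007843)·(-175) + (-0.006275)·(-200) = 295.49 m.
That is higher than the 294.1 m at BH-01, so the point is upgradient.

upgradient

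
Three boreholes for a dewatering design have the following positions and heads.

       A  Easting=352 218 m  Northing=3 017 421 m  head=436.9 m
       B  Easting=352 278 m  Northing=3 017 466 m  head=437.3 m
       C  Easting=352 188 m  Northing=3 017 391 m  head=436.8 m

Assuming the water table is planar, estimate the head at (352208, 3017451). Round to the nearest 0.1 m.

436.3 m

With h = a·x + b·y + c and A as origin, the differences give:
  60·a + 45·b = +0.4
  (-30)·a + (-30)·b = -0.1
Eliminate b (×(-30) and ×45, subtract): -450·a = -7.50 → a = ∂h/∂x = +0.01667
Back-substitute: b = ∂h/∂y = -0.01333.
h(352208, 3017451) = 436.9 + (+0.01667)·(-10) + (-0.01333)·(30) = 436.9 -0.167 -0.400 = 436.333 m.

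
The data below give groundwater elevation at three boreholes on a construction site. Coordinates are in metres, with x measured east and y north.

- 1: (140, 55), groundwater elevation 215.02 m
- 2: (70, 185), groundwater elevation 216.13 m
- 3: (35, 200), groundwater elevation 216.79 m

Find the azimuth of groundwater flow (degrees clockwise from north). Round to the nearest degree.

084°

With h = a·x + b·y + c and 1 as origin, the differences give:
  (-70)·a + 130·b = +1.11
  (-105)·a + 145·b = +1.77
Eliminate b (×145 and ×130, subtract): 3500·a = -69.150 → a = ∂h/∂x = -0.01976
Back-substitute: b = ∂h/∂y = -0.002100.
Flow direction (−∇h) has components (+0.01976 E, +0.002100 N).
Azimuth = atan2(E, N) = atan2(+0.01976, +0.002100) = 83.9° ≈ 084°.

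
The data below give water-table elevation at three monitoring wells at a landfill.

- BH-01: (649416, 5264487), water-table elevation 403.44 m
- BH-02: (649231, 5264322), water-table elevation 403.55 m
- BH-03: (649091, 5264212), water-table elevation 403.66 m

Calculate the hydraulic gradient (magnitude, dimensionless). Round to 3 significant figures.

Taking BH-01 as reference: BH-02−BH-01 = (-185, -165, +0.11); BH-03−BH-01 = (-325, -275, +0.22).
Determinant of the coordinate differences = (-185)·(-275) − (-325)·(-165) = -2750.
∂h/∂x = [(+0.11)·(-275) − (+0.22)·(-165)] / -2750 = -0.002200
∂h/∂y = [(-185)·(+0.22) − (-325)·(+0.11)] / -2750 = +0.001800
|∇h| = √(-0.002200² + 0.001800²) = 0.002843

0.00284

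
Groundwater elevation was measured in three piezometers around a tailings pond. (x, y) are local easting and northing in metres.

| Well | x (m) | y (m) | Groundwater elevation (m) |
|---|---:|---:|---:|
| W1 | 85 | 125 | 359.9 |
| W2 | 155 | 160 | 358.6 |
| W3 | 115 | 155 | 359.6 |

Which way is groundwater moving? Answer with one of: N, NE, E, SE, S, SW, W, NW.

With h = a·x + b·y + c and W1 as origin, the differences give:
  70·a + 35·b = -1.3
  30·a + 30·b = -0.3
Eliminate b (×30 and ×35, subtract): 1050·a = -28.50 → a = ∂h/∂x = -0.02714
Back-substitute: b = ∂h/∂y = +0.01714.
Flow = −∇h = (+0.02714 east, -0.01714 north), which points southeast.

SE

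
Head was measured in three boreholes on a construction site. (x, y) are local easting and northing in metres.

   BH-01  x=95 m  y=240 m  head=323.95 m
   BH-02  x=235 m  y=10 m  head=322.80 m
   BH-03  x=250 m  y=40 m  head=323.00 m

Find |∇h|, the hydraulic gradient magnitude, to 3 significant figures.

0.00610

Three-point gradient (reference BH-01): Δ to BH-02 = (140, -230, -1.15), Δ to BH-03 = (155, -200, -0.95).
∂h/∂x = +0.001503, ∂h/∂y = +0.005915 (det = 7650).
|∇h| = √(0.001503² + 0.005915²) = 0.006103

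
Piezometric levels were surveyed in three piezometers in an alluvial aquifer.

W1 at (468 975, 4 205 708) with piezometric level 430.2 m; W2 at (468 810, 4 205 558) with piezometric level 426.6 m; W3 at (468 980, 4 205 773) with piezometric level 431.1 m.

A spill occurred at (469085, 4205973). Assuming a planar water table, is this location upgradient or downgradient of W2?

Differences from W1: to W2 (Δx, Δy, Δh) = (-165, -150, -3.6); to W3 = (5, 65, +0.9).
Determinant of the coordinate differences = (-165)·65 − 5·(-150) = -9975.
∂h/∂x = [(-3.6)·65 − (+0.9)·(-150)] / -9975 = +0.009925
∂h/∂y = [(-165)·(+0.9) − 5·(-3.6)] / -9975 = +0.01308
Head at (469085, 4205973) = 430.2 + (+0.009925)·(110) + (+0.01308)·(265) = 434.76 m.
That is higher than the 426.6 m at W2, so the point is upgradient.

upgradient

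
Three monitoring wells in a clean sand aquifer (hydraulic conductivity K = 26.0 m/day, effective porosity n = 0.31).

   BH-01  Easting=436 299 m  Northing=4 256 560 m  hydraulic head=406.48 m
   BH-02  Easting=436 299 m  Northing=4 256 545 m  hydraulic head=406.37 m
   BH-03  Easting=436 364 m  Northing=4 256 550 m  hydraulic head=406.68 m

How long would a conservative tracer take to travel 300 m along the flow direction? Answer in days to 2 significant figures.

Three-point gradient (reference BH-01): Δ to BH-02 = (0, -15, -0.11), Δ to BH-03 = (65, -10, +0.20).
∂h/∂x = +0.004205, ∂h/∂y = +0.007333 (det = 975).
|∇h| = √(0.004205² + 0.007333²) = 0.008453
Seepage velocity v = K·i/n = 26.0 × 0.008453 / 0.31 = 0.709 m/day.
t = 300 / 0.709 = 423.1 days.

420 days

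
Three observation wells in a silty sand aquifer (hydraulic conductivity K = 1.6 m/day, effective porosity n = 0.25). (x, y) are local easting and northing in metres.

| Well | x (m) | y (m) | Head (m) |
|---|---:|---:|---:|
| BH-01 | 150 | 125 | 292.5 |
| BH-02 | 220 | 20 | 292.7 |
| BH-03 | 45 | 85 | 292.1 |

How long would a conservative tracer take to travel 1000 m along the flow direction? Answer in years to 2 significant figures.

120 years

Taking BH-01 as reference: BH-02−BH-01 = (70, -105, +0.2); BH-03−BH-01 = (-105, -40, -0.4).
Solve a·Δx + b·Δy = Δh: det = 70·(-40) − (-105)·(-105) = -13825.
∂h/∂x = [(+0.2)·(-40) − (-0.4)·(-105)] / -13825 = +0.003617
∂h/∂y = [70·(-0.4) − (-105)·(+0.2)] / -13825 = +0.0005063
|∇h| = √(0.003617² + 0.0005063²) = 0.003652
Seepage velocity v = K·i/n = 1.6 × 0.003652 / 0.25 = 0.02337 m/day.
t = 1000 / 0.02337 = 4.279e+04 days = 117 years.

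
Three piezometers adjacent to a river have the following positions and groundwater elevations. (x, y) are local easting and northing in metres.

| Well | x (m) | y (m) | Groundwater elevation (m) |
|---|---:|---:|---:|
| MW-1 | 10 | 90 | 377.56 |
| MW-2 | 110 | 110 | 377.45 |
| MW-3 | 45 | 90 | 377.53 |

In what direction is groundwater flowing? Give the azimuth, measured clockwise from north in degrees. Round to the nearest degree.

035°

With h = a·x + b·y + c and MW-1 as origin, the differences give:
  100·a + 20·b = -0.11
  35·a + 0·b = -0.03
Eliminate b (×0 and ×20, subtract): -700·a = 0.600 → a = ∂h/∂x = -0.0008571
Back-substitute: b = ∂h/∂y = -0.001214.
Flow direction (−∇h) has components (+0.0008571 E, +0.001214 N).
Azimuth = atan2(E, N) = atan2(+0.0008571, +0.001214) = 35.2° ≈ 035°.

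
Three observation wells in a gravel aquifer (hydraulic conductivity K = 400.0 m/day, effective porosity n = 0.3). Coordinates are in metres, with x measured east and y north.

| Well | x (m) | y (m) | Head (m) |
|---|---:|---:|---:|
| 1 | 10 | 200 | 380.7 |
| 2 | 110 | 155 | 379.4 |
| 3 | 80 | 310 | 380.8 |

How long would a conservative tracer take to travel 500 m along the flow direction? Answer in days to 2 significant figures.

Differences from 1: to 2 (Δx, Δy, Δh) = (100, -45, -1.3); to 3 = (70, 110, +0.1).
Determinant of the coordinate differences = 100·110 − 70·(-45) = 14150.
∂h/∂x = [(-1.3)·110 − (+0.1)·(-45)] / 14150 = -0.009788
∂h/∂y = [100·(+0.1) − 70·(-1.3)] / 14150 = +0.007138
|∇h| = √(-0.009788² + 0.007138²) = 0.01211
Seepage velocity v = K·i/n = 400.0 × 0.01211 / 0.3 = 16.15 m/day.
t = 500 / 16.15 = 30.96 days.

31 days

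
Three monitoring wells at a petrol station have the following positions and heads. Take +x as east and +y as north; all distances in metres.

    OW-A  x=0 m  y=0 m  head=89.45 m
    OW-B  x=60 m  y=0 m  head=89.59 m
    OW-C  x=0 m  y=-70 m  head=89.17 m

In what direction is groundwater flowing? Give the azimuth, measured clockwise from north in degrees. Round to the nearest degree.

∂h/∂x = (89.59 − 89.45) / (60 − 0) = +0.002333
∂h/∂y = (89.17 − 89.45) / (-70 − 0) = +0.004000
Flow direction (−∇h) has components (-0.002333 E, -0.004000 N).
Azimuth = atan2(E, N) = atan2(-0.002333, -0.004000) = 210.3° ≈ 210°.

210°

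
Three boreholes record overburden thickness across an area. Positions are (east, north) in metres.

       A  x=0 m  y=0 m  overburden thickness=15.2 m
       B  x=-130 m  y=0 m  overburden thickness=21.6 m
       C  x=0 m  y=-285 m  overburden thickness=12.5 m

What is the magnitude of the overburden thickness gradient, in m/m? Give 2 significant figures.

0.050 m/m

∂d/∂x = (21.6 − 15.2) / (-130 − 0) = -0.04923
∂d/∂y = (12.5 − 15.2) / (-285 − 0) = +0.009474
|∇f| = √(-0.04923² + 0.009474²) = 0.05013 m/m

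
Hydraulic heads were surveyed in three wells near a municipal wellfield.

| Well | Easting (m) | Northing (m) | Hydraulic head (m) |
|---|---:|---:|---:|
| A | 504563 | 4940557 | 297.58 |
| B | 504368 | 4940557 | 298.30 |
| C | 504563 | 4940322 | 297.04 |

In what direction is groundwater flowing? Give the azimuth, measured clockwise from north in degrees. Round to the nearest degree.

122°

∂h/∂x = (298.30 − 297.58) / (504368 − 504563) = -0.003692
∂h/∂y = (297.04 − 297.58) / (4940322 − 4940557) = +0.002298
Flow direction (−∇h) has components (+0.003692 E, -0.002298 N).
Azimuth = atan2(E, N) = atan2(+0.003692, -0.002298) = 121.9° ≈ 122°.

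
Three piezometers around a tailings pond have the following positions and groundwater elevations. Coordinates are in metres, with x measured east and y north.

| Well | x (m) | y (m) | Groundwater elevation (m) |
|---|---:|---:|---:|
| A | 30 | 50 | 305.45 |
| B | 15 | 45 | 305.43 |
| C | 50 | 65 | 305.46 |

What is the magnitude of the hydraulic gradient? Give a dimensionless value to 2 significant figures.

0.0028

With h = a·x + b·y + c and A as origin, the differences give:
  (-15)·a + (-5)·b = -0.02
  20·a + 15·b = +0.01
Eliminate b (×15 and ×(-5), subtract): -125·a = -0.250 → a = ∂h/∂x = +0.002000
Back-substitute: b = ∂h/∂y = -0.002000.
|∇h| = √(0.002000² + -0.002000²) = 0.002828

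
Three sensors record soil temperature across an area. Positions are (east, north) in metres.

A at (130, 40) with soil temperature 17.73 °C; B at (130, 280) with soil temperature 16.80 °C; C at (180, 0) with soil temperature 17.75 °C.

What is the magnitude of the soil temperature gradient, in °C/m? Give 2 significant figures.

0.0047 °C/m

Differences from A: to B (Δx, Δy, Δh) = (0, 240, -0.93); to C = (50, -40, +0.02).
Determinant of the coordinate differences = 0·(-40) − 50·240 = -12000.
∂T/∂x = [(-0.93)·(-40) − (+0.02)·240] / -12000 = -0.002700
∂T/∂y = [0·(+0.02) − 50·(-0.93)] / -12000 = -0.003875
|∇f| = √(-0.002700² + -0.003875²) = 0.004723 °C/m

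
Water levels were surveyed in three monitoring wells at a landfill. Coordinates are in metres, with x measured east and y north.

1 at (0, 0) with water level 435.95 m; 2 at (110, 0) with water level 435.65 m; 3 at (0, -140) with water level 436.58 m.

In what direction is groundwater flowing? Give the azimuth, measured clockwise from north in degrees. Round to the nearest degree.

031°

∂h/∂x = (435.65 − 435.95) / (110 − 0) = -0.002727
∂h/∂y = (436.58 − 435.95) / (-140 − 0) = -0.004500
Flow direction (−∇h) has components (+0.002727 E, +0.004500 N).
Azimuth = atan2(E, N) = atan2(+0.002727, +0.004500) = 31.2° ≈ 031°.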